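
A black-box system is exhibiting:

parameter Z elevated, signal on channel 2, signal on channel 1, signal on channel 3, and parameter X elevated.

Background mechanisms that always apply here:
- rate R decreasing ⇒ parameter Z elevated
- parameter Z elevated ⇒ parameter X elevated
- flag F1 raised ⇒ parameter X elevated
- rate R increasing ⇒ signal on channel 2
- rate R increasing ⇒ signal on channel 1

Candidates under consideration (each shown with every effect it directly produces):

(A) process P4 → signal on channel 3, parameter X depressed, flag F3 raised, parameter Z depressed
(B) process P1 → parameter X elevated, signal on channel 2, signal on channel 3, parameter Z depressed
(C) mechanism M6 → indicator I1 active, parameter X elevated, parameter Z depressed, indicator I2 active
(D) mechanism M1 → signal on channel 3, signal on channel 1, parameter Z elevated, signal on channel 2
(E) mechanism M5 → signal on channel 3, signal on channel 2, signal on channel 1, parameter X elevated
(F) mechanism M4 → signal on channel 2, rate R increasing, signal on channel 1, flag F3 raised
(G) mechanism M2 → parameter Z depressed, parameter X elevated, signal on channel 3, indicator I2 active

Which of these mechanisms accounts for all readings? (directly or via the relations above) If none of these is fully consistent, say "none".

Testing each hypothesis:
(A) process P4 — parameter Z elevated ✗; signal on channel 2 ✗; signal on channel 1 ✗; signal on channel 3 ✓; parameter X elevated ✗
(B) process P1 — parameter Z elevated ✗; signal on channel 2 ✓; signal on channel 1 ✗; signal on channel 3 ✓; parameter X elevated ✓
(C) mechanism M6 — parameter Z elevated ✗; signal on channel 2 ✗; signal on channel 1 ✗; signal on channel 3 ✗; parameter X elevated ✓
(D) mechanism M1 — parameter Z elevated ✓; signal on channel 2 ✓; signal on channel 1 ✓; signal on channel 3 ✓; parameter X elevated ✓ (by parameter Z elevated → parameter X elevated)
(E) mechanism M5 — does not account for parameter Z elevated
(F) mechanism M4 — parameter Z elevated ✗; signal on channel 2 ✓; signal on channel 1 ✓; signal on channel 3 ✗; parameter X elevated ✗
(G) mechanism M2 — fails on parameter Z elevated, signal on channel 2, signal on channel 1 (predicts parameter Z depressed, not parameter Z elevated)
(D) is the only candidate with no mismatches.

D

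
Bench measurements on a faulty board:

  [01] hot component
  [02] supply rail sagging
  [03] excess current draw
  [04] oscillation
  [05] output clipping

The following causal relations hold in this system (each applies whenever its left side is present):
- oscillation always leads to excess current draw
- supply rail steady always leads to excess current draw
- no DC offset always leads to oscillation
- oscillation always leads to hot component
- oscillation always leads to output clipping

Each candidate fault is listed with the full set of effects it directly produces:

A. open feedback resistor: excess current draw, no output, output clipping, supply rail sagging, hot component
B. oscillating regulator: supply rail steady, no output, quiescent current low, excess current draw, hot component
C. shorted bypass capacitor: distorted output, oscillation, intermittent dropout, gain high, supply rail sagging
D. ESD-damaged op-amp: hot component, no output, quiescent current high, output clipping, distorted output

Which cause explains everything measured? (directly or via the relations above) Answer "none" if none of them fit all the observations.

C

Testing each hypothesis:
(A) open feedback resistor — does not account for oscillation
(B) oscillating regulator — hot component +; supply rail sagging -; excess current draw +; oscillation -; output clipping -
(C) shorted bypass capacitor — accounts for every observation (hot component via oscillation → hot component)
(D) ESD-damaged op-amp — does not account for supply rail sagging, excess current draw, oscillation
(C) is the only candidate with no mismatches.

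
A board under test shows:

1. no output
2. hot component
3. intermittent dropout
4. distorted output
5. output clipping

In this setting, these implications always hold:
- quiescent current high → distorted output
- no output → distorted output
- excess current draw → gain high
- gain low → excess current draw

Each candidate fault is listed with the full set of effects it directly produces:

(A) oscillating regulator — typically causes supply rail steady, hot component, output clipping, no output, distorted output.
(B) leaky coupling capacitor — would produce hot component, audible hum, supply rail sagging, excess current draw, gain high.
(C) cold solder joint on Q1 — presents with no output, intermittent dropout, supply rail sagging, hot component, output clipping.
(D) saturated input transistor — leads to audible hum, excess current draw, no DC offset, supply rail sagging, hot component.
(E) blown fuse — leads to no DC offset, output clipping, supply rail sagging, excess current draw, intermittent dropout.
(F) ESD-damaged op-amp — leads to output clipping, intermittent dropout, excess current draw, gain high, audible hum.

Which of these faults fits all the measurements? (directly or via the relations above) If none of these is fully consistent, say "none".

For each candidate, compare predicted effects to what was observed:
(A) oscillating regulator — no output match; hot component match; intermittent dropout miss; distorted output match; output clipping match
(B) leaky coupling capacitor — no output miss; hot component match; intermittent dropout miss; distorted output miss; output clipping miss
(C) cold solder joint on Q1 — accounts for every observation (distorted output by no output → distorted output)
(D) saturated input transistor — no output miss; hot component match; intermittent dropout miss; distorted output miss; output clipping miss
(E) blown fuse — no output miss; hot component miss; intermittent dropout match; distorted output miss; output clipping match
(F) ESD-damaged op-amp — no output miss; hot component miss; intermittent dropout match; distorted output miss; output clipping match
(C) is the only candidate with no mismatches.

C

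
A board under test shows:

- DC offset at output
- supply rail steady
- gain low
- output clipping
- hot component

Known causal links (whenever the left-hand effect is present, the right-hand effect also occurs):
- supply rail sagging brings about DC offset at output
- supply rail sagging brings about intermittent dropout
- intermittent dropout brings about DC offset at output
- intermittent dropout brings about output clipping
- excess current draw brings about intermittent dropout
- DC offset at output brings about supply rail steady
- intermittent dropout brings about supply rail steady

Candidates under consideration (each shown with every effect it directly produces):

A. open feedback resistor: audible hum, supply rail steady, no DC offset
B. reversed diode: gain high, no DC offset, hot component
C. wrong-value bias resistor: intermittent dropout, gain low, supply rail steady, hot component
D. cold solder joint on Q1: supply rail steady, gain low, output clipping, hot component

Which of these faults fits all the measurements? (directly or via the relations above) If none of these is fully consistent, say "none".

C

For each candidate, compare predicted effects to what was observed:
(A) open feedback resistor — fails on DC offset at output, gain low, output clipping, hot component (predicts no DC offset, not DC offset at output)
(B) reversed diode — DC offset at output -; supply rail steady -; gain low -; output clipping -; hot component +
(C) wrong-value bias resistor — accounts for every observation (DC offset at output through intermittent dropout → DC offset at output)
(D) cold solder joint on Q1 — does not account for DC offset at output
(C) alone accounts for all the evidence.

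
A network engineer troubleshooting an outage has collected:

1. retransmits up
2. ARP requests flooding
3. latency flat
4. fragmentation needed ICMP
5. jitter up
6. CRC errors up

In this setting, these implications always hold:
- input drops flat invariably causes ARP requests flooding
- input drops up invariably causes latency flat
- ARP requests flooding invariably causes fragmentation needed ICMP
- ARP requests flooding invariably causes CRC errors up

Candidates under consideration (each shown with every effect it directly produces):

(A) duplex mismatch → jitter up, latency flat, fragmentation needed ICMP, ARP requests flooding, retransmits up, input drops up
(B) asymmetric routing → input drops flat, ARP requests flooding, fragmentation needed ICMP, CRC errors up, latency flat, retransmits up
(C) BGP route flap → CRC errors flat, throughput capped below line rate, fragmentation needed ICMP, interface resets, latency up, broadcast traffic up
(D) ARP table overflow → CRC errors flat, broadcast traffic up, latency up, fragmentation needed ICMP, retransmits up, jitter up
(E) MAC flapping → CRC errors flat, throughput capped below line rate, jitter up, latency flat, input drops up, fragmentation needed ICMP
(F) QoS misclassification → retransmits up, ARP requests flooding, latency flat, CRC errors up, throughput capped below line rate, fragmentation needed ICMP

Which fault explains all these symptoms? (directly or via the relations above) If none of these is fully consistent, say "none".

Per-candidate check:
(A) duplex mismatch — retransmits up ✓; ARP requests flooding ✓; latency flat ✓; fragmentation needed ICMP ✓; jitter up ✓; CRC errors up ✓ (through ARP requests flooding → CRC errors up)
(B) asymmetric routing — retransmits up ✓; ARP requests flooding ✓; latency flat ✓; fragmentation needed ICMP ✓; jitter up ✗; CRC errors up ✓
(C) BGP route flap — retransmits up ✗; ARP requests flooding ✗; latency flat ✗; fragmentation needed ICMP ✓; jitter up ✗; CRC errors up ✗
(D) ARP table overflow — retransmits up ✓; ARP requests flooding ✗; latency flat ✗; fragmentation needed ICMP ✓; jitter up ✓; CRC errors up ✗
(E) MAC flapping — fails on retransmits up, ARP requests flooding, CRC errors up (predicts CRC errors flat, not CRC errors up)
(F) QoS misclassification — does not account for jitter up
(A) alone accounts for all the evidence.

A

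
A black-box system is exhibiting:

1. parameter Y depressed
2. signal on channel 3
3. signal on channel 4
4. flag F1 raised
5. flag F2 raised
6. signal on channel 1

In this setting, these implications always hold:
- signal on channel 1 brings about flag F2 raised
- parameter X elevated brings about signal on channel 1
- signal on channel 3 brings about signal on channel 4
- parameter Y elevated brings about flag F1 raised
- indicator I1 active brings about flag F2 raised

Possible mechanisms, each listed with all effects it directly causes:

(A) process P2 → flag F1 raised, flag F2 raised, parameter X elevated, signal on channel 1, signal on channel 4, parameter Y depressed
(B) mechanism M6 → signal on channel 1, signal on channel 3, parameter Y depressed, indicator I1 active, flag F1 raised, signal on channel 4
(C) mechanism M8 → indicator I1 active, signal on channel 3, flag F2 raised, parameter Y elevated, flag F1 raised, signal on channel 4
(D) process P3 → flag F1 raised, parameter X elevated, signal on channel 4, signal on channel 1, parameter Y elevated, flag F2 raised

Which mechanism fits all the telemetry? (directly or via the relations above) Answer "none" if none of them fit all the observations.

B

Testing each hypothesis:
(A) process P2 — does not account for signal on channel 3
(B) mechanism M6 — parameter Y depressed ✓; signal on channel 3 ✓; signal on channel 4 ✓; flag F1 raised ✓; flag F2 raised ✓ (via indicator I1 active → flag F2 raised); signal on channel 1 ✓
(C) mechanism M8 — parameter Y depressed ✗; signal on channel 3 ✓; signal on channel 4 ✓; flag F1 raised ✓; flag F2 raised ✓; signal on channel 1 ✗
(D) process P3 — parameter Y depressed ✗; signal on channel 3 ✗; signal on channel 4 ✓; flag F1 raised ✓; flag F2 raised ✓; signal on channel 1 ✓
(B) is the only candidate with no mismatches.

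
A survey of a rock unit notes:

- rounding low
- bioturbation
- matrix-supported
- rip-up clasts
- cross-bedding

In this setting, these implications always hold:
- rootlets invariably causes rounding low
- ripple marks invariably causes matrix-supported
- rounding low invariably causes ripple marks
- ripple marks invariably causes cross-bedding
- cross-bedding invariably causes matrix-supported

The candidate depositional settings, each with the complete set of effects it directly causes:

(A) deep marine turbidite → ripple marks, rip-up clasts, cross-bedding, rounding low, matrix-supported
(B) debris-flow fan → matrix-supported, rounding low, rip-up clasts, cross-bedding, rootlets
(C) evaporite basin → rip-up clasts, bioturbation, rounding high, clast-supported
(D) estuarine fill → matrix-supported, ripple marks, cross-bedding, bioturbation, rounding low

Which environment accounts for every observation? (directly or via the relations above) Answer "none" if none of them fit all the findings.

Per-candidate check:
(A) deep marine turbidite — does not account for bioturbation
(B) debris-flow fan — rounding low ✓; bioturbation ✗; matrix-supported ✓; rip-up clasts ✓; cross-bedding ✓
(C) evaporite basin — rounding low ✗; bioturbation ✓; matrix-supported ✗; rip-up clasts ✓; cross-bedding ✗
(D) estuarine fill — rounding low ✓; bioturbation ✓; matrix-supported ✓; rip-up clasts ✗; cross-bedding ✓
Every candidate fails on at least one observation.

none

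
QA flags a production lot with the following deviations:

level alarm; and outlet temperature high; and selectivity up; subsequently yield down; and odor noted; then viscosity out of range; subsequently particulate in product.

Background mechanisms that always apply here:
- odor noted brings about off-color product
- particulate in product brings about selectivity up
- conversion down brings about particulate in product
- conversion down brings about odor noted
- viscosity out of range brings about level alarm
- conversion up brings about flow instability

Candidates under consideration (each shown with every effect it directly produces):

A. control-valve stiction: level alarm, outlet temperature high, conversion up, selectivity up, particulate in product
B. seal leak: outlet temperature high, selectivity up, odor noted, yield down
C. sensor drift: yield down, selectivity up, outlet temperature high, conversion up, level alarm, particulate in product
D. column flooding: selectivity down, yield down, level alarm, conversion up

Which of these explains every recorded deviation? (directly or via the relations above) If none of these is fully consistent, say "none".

none

Checking each candidate against the observations:
(A) control-valve stiction — level alarm match; outlet temperature high match; selectivity up match; yield down miss; odor noted miss; viscosity out of range miss; particulate in product match
(B) seal leak — does not account for level alarm, viscosity out of range, particulate in product
(C) sensor drift — level alarm match; outlet temperature high match; selectivity up match; yield down match; odor noted miss; viscosity out of range miss; particulate in product match
(D) column flooding — level alarm match; outlet temperature high miss; selectivity up miss; yield down match; odor noted miss; viscosity out of range miss; particulate in product miss
Every candidate fails on at least one observation.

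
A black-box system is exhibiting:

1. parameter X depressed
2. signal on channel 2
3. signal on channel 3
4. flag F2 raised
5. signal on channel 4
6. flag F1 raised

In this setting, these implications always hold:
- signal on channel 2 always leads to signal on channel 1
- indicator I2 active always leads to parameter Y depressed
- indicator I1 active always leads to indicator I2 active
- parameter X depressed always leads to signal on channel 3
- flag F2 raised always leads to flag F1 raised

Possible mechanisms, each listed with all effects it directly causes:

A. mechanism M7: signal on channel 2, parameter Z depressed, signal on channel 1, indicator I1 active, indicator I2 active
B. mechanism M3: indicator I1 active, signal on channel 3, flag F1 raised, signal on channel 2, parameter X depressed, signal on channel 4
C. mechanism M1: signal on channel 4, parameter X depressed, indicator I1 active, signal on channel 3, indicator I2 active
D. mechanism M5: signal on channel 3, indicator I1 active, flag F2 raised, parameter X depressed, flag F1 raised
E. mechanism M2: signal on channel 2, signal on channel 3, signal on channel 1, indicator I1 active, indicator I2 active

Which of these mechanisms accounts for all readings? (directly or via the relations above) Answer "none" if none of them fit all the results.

none

For each candidate, compare predicted effects to what was observed:
(A) mechanism M7 — does not account for parameter X depressed, signal on channel 3, flag F2 raised, signal on channel 4, flag F1 raised
(B) mechanism M3 — parameter X depressed +; signal on channel 2 +; signal on channel 3 +; flag F2 raised -; signal on channel 4 +; flag F1 raised +
(C) mechanism M1 — parameter X depressed +; signal on channel 2 -; signal on channel 3 +; flag F2 raised -; signal on channel 4 +; flag F1 raised -
(D) mechanism M5 — parameter X depressed +; signal on channel 2 -; signal on channel 3 +; flag F2 raised +; signal on channel 4 -; flag F1 raised +
(E) mechanism M2 — does not account for parameter X depressed, flag F2 raised, signal on channel 4, flag F1 raised
Every candidate fails on at least one observation.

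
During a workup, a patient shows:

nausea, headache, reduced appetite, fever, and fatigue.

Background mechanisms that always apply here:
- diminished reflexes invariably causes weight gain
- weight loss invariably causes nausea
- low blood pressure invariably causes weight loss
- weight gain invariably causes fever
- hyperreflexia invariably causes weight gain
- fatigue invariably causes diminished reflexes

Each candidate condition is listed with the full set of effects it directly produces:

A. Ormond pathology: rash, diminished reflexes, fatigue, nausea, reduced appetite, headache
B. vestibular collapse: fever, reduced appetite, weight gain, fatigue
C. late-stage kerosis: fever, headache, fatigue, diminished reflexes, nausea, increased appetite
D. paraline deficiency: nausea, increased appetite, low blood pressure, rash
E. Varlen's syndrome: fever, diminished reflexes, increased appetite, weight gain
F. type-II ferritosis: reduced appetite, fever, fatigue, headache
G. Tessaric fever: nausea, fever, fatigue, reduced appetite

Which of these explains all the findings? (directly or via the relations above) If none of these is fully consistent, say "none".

A

Testing each hypothesis:
(A) Ormond pathology — accounts for every observation (fever through diminished reflexes → weight gain → fever)
(B) vestibular collapse — does not account for nausea, headache
(C) late-stage kerosis — fails on reduced appetite (predicts increased appetite, not reduced appetite)
(D) paraline deficiency — fails on headache, reduced appetite, fever, fatigue (predicts increased appetite, not reduced appetite)
(E) Varlen's syndrome — nausea miss; headache miss; reduced appetite miss; fever match; fatigue miss
(F) type-II ferritosis — nausea miss; headache match; reduced appetite match; fever match; fatigue match
(G) Tessaric fever — does not account for headache
(A) is the only candidate with no mismatches.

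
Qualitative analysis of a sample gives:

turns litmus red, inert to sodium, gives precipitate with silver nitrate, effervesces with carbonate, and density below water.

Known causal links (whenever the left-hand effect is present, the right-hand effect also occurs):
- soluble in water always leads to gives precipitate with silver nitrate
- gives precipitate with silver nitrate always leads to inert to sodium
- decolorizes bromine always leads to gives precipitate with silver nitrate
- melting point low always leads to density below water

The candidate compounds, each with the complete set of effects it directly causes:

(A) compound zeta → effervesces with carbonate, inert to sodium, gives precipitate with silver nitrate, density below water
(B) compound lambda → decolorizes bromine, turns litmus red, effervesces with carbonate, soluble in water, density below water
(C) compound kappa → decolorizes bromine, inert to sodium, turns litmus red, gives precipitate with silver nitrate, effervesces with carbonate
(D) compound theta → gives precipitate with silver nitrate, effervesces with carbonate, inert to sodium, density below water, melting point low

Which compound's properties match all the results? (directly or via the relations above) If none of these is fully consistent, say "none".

Per-candidate check:
(A) compound zeta — does not account for turns litmus red
(B) compound lambda — accounts for every observation (inert to sodium through decolorizes bromine → gives precipitate with silver nitrate → inert to sodium)
(C) compound kappa — turns litmus red ✓; inert to sodium ✓; gives precipitate with silver nitrate ✓; effervesces with carbonate ✓; density below water ✗
(D) compound theta — turns litmus red ✗; inert to sodium ✓; gives precipitate with silver nitrate ✓; effervesces with carbonate ✓; density below water ✓
Only (B) is consistent with every observation.

B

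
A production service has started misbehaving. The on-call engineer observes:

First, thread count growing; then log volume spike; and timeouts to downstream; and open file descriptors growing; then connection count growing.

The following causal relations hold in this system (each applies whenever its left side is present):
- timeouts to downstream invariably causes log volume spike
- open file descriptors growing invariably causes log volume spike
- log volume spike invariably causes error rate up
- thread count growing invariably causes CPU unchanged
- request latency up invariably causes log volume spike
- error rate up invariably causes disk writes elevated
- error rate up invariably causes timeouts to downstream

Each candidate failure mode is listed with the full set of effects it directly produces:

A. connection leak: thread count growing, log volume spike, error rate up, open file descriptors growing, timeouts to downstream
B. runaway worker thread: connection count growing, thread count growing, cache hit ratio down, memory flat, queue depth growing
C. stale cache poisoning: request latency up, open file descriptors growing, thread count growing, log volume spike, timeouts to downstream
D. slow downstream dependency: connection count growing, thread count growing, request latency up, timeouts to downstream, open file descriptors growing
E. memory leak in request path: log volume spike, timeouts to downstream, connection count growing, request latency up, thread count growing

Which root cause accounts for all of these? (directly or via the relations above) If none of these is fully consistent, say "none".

D

For each candidate, compare predicted effects to what was observed:
(A) connection leak — thread count growing ✓; log volume spike ✓; timeouts to downstream ✓; open file descriptors growing ✓; connection count growing ✗
(B) runaway worker thread — does not account for log volume spike, timeouts to downstream, open file descriptors growing
(C) stale cache poisoning — does not account for connection count growing
(D) slow downstream dependency — accounts for every observation (log volume spike by request latency up → log volume spike)
(E) memory leak in request path — does not account for open file descriptors growing
(D) is the only candidate with no mismatches.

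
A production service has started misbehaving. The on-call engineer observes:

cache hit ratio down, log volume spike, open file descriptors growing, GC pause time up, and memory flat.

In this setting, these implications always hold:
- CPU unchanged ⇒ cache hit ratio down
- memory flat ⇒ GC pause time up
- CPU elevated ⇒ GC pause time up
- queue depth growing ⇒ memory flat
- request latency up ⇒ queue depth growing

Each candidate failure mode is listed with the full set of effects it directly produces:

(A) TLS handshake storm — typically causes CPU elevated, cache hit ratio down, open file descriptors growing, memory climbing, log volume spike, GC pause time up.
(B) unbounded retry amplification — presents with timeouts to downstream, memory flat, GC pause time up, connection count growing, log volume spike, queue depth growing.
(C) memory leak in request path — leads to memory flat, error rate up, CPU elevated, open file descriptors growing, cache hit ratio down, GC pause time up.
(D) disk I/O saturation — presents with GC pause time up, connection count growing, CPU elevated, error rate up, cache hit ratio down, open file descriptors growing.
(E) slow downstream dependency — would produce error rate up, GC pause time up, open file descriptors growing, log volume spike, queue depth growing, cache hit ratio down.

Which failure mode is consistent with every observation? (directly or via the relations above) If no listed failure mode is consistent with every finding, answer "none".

Checking each candidate against the observations:
(A) TLS handshake storm — cache hit ratio down +; log volume spike +; open file descriptors growing +; GC pause time up +; memory flat -
(B) unbounded retry amplification — does not account for cache hit ratio down, open file descriptors growing
(C) memory leak in request path — cache hit ratio down +; log volume spike -; open file descriptors growing +; GC pause time up +; memory flat +
(D) disk I/O saturation — cache hit ratio down +; log volume spike -; open file descriptors growing +; GC pause time up +; memory flat -
(E) slow downstream dependency — accounts for every observation (memory flat by queue depth growing → memory flat)
(E) is the only candidate with no mismatches.

E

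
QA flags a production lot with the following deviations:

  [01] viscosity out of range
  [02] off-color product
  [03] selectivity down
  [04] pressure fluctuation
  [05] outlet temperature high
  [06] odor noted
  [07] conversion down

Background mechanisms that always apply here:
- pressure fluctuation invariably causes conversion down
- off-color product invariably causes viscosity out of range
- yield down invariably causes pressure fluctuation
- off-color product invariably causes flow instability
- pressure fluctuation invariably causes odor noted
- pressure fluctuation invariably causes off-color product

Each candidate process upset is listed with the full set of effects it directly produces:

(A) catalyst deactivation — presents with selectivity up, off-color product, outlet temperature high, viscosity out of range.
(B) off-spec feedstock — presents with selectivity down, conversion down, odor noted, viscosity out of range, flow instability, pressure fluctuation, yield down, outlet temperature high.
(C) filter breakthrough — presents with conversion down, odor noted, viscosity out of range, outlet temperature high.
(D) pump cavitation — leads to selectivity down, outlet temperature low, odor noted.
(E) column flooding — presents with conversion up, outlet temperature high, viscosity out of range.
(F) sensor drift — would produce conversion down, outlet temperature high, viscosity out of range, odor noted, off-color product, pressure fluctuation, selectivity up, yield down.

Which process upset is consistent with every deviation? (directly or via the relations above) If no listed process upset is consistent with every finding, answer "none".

B

Per-candidate check:
(A) catalyst deactivation — viscosity out of range ✓; off-color product ✓; selectivity down ✗; pressure fluctuation ✗; outlet temperature high ✓; odor noted ✗; conversion down ✗
(B) off-spec feedstock — viscosity out of range ✓; off-color product ✓ (by pressure fluctuation → off-color product); selectivity down ✓; pressure fluctuation ✓; outlet temperature high ✓; odor noted ✓; conversion down ✓
(C) filter breakthrough — viscosity out of range ✓; off-color product ✗; selectivity down ✗; pressure fluctuation ✗; outlet temperature high ✓; odor noted ✓; conversion down ✓
(D) pump cavitation — viscosity out of range ✗; off-color product ✗; selectivity down ✓; pressure fluctuation ✗; outlet temperature high ✗; odor noted ✓; conversion down ✗
(E) column flooding — fails on off-color product, selectivity down, pressure fluctuation, odor noted, conversion down (predicts conversion up, not conversion down)
(F) sensor drift — viscosity out of range ✓; off-color product ✓; selectivity down ✗; pressure fluctuation ✓; outlet temperature high ✓; odor noted ✓; conversion down ✓
(B) alone accounts for all the evidence.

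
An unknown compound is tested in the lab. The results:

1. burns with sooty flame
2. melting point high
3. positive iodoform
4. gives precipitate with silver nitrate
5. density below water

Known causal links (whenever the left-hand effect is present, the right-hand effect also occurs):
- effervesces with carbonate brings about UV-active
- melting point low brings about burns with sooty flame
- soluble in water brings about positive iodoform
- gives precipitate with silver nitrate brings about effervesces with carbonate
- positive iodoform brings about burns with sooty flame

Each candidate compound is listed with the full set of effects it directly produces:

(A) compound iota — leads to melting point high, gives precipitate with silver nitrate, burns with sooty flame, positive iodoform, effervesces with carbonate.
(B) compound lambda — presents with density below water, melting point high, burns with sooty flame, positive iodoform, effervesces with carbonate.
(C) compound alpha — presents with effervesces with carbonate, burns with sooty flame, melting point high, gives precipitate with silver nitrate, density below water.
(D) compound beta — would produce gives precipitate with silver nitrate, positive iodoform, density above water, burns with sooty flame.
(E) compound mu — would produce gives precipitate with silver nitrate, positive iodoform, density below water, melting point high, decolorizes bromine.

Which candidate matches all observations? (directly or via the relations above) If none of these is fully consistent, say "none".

E

Testing each hypothesis:
(A) compound iota — burns with sooty flame match; melting point high match; positive iodoform match; gives precipitate with silver nitrate match; density below water miss
(B) compound lambda — burns with sooty flame match; melting point high match; positive iodoform match; gives precipitate with silver nitrate miss; density below water match
(C) compound alpha — does not account for positive iodoform
(D) compound beta — burns with sooty flame match; melting point high miss; positive iodoform match; gives precipitate with silver nitrate match; density below water miss
(E) compound mu — accounts for every observation (burns with sooty flame through positive iodoform → burns with sooty flame)
Only (E) is consistent with every observation.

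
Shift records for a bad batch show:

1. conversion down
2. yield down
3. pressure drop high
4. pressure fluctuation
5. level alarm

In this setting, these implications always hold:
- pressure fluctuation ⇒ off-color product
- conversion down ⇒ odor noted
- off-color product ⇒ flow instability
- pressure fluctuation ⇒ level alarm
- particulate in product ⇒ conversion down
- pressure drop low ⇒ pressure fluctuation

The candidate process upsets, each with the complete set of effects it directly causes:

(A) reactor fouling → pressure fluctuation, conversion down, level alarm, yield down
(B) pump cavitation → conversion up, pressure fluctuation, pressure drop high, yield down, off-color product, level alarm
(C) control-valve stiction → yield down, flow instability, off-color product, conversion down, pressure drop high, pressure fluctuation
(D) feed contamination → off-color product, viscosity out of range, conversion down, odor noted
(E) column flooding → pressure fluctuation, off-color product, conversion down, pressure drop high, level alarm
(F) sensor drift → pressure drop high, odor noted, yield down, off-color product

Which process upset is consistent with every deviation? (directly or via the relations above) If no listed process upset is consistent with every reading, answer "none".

Checking each candidate against the observations:
(A) reactor fouling — conversion down +; yield down +; pressure drop high -; pressure fluctuation +; level alarm +
(B) pump cavitation — conversion down -; yield down +; pressure drop high +; pressure fluctuation +; level alarm +
(C) control-valve stiction — accounts for every observation (level alarm by pressure fluctuation → level alarm)
(D) feed contamination — does not account for yield down, pressure drop high, pressure fluctuation, level alarm
(E) column flooding — conversion down +; yield down -; pressure drop high +; pressure fluctuation +; level alarm +
(F) sensor drift — does not account for conversion down, pressure fluctuation, level alarm
(C) alone accounts for all the evidence.

C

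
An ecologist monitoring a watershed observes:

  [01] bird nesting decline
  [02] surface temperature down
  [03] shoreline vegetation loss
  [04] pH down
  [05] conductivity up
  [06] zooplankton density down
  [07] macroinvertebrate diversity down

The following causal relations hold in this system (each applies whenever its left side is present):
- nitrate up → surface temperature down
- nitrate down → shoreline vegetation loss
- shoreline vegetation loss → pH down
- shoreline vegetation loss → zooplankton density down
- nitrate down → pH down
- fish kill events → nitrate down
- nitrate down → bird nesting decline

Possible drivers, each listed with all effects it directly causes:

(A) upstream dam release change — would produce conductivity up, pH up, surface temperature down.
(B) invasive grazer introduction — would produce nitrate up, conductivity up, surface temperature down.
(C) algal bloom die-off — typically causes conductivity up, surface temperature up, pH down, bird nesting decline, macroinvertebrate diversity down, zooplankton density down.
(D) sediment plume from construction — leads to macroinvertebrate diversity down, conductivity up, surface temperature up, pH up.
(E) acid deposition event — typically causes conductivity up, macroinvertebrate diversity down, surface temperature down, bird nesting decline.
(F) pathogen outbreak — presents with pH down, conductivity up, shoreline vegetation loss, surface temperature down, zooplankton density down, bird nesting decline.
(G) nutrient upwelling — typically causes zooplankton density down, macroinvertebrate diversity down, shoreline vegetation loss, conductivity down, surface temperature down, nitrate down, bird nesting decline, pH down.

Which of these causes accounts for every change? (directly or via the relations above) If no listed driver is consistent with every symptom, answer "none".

Testing each hypothesis:
(A) upstream dam release change — fails on bird nesting decline, shoreline vegetation loss, pH down, zooplankton density down, macroinvertebrate diversity down (predicts pH up, not pH down)
(B) invasive grazer introduction — bird nesting decline miss; surface temperature down match; shoreline vegetation loss miss; pH down miss; conductivity up match; zooplankton density down miss; macroinvertebrate diversity down miss
(C) algal bloom die-off — fails on surface temperature down, shoreline vegetation loss (predicts surface temperature up, not surface temperature down)
(D) sediment plume from construction — bird nesting decline miss; surface temperature down miss; shoreline vegetation loss miss; pH down miss; conductivity up match; zooplankton density down miss; macroinvertebrate diversity down match
(E) acid deposition event — bird nesting decline match; surface temperature down match; shoreline vegetation loss miss; pH down miss; conductivity up match; zooplankton density down miss; macroinvertebrate diversity down match
(F) pathogen outbreak — bird nesting decline match; surface temperature down match; shoreline vegetation loss match; pH down match; conductivity up match; zooplankton density down match; macroinvertebrate diversity down miss
(G) nutrient upwelling — fails on conductivity up (predicts conductivity down, not conductivity up)
Every candidate fails on at least one observation.

none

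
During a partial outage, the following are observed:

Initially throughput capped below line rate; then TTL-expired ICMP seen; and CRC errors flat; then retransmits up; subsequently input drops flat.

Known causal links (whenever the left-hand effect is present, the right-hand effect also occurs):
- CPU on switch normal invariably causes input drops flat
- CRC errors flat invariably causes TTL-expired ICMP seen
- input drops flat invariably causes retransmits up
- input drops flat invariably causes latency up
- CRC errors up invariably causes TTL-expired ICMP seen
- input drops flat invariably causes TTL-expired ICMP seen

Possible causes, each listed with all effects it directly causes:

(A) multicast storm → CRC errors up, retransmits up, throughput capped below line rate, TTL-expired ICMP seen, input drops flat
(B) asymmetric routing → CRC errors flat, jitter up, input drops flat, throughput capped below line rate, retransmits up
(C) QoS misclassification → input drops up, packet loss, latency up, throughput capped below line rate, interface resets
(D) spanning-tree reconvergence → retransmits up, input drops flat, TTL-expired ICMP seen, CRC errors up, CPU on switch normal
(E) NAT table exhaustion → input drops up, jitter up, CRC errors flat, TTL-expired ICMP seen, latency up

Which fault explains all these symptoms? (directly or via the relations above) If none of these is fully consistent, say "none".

B

Checking each candidate against the observations:
(A) multicast storm — fails on CRC errors flat (predicts CRC errors up, not CRC errors flat)
(B) asymmetric routing — accounts for every observation (TTL-expired ICMP seen by input drops flat → TTL-expired ICMP seen)
(C) QoS misclassification — throughput capped below line rate +; TTL-expired ICMP seen -; CRC errors flat -; retransmits up -; input drops flat -
(D) spanning-tree reconvergence — fails on throughput capped below line rate, CRC errors flat (predicts CRC errors up, not CRC errors flat)
(E) NAT table exhaustion — throughput capped below line rate -; TTL-expired ICMP seen +; CRC errors flat +; retransmits up -; input drops flat -
(B) is the only candidate with no mismatches.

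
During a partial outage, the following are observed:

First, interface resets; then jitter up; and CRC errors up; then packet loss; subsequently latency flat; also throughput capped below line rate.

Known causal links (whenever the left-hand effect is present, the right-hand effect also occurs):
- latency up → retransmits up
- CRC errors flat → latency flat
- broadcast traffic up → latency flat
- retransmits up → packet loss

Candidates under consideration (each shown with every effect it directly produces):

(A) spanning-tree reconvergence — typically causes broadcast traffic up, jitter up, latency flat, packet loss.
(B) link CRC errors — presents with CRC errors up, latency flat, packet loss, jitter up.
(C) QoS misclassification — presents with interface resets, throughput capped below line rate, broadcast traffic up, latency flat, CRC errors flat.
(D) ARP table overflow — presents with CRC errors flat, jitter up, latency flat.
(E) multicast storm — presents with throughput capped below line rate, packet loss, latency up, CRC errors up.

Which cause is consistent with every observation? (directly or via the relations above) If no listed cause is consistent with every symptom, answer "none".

none

For each candidate, compare predicted effects to what was observed:
(A) spanning-tree reconvergence — does not account for interface resets, CRC errors up, throughput capped below line rate
(B) link CRC errors — interface resets NO; jitter up yes; CRC errors up yes; packet loss yes; latency flat yes; throughput capped below line rate NO
(C) QoS misclassification — fails on jitter up, CRC errors up, packet loss (predicts CRC errors flat, not CRC errors up)
(D) ARP table overflow — fails on interface resets, CRC errors up, packet loss, throughput capped below line rate (predicts CRC errors flat, not CRC errors up)
(E) multicast storm — interface resets NO; jitter up NO; CRC errors up yes; packet loss yes; latency flat NO; throughput capped below line rate yes
None of the listed candidates fits everything.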